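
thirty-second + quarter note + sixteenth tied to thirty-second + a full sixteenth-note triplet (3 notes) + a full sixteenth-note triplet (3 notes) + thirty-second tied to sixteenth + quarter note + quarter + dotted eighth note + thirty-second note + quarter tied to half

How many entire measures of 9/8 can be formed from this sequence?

One bar of 9/8 = 36 thirty-second notes.
In thirty-second notes: thirty-second = 1; quarter note = 8; sixteenth tied to thirty-second (sixteenth + thirty-second) = 3; a full sixteenth-note triplet (3 notes) (three triplet sixteenths span one eighth) = 4; a full sixteenth-note triplet (3 notes) (three triplet sixteenths span one eighth) = 4; thirty-second tied to sixteenth (thirty-second + sixteenth) = 3; quarter note = 8; quarter = 8; dotted eighth note = 6; thirty-second note = 1; quarter tied to half (quarter + half) = 24.
Sum: 1 + 8 + 3 + 4 + 4 + 3 + 8 + 8 + 6 + 1 + 24 = 70.
70 ÷ 36 = 1 complete bar with 34 left over.

1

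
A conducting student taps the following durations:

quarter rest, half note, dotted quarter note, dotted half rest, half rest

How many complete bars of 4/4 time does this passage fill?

2

One bar of 4/4 = 8 eighth notes.
Working in eighth notes: quarter rest = 2; half note = 4; dotted quarter note = 3; dotted half rest = 6; half rest = 4.
Altogether 2 + 4 + 3 + 6 + 4 = 19.
19 ÷ 8 = 2 complete bars with 3 left over.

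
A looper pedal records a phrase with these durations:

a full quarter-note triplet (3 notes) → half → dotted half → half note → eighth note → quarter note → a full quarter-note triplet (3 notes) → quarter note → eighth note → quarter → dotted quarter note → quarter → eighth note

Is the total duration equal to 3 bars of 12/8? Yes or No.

One bar of 12/8 = 12 eighth notes, so 3 bars = 36.
Working in eighth notes: a full quarter-note triplet (3 notes) (three triplet quarters span one half) = 4; half = 4; dotted half = 6; half note = 4; eighth note = 1; quarter note = 2; a full quarter-note triplet (3 notes) (three triplet quarters span one half) = 4; quarter note = 2; eighth note = 1; quarter = 2; dotted quarter note = 3; quarter = 2; eighth note = 1.
Altogether 4 + 4 + 6 + 4 + 1 + 2 + 4 + 2 + 1 + 2 + 3 + 2 + 1 = 36.
36 equals 36, so the answer is Yes.

Yes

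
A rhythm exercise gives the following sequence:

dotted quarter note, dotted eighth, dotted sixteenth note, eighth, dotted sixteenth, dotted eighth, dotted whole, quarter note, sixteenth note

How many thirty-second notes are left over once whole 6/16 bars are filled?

One bar of 6/16 = 12 thirty-second notes.
In thirty-second notes: dotted quarter note = 12; dotted eighth = 6; dotted sixteenth note = 3; eighth = 4; dotted sixteenth = 3; dotted eighth = 6; dotted whole = 48; quarter note = 8; sixteenth note = 2.
Sum: 12 + 6 + 3 + 4 + 3 + 6 + 48 + 8 + 2 = 92.
92 ÷ 12 = 7 complete bars with 8 thirty-second notes remaining.

8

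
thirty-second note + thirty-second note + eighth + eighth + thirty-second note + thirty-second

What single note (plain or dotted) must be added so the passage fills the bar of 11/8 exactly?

whole note

The bar of 11/8 = 44 thirty-second notes.
Working in thirty-second notes: thirty-second note = 1; thirty-second note = 1; eighth = 4; eighth = 4; thirty-second note = 1; thirty-second = 1.
Sum: 1 + 1 + 4 + 4 + 1 + 1 = 12.
Remaining: 44 − 12 = 32 thirty-second notes, which is a whole note.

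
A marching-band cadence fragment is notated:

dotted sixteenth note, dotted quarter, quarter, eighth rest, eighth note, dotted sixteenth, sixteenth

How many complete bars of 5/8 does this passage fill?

One bar of 5/8 = 20 thirty-second notes.
Convert each value to thirty-second notes: dotted sixteenth note = 3; dotted quarter = 12; quarter = 8; eighth rest = 4; eighth note = 4; dotted sixteenth = 3; sixteenth = 2.
Total: 3 + 12 + 8 + 4 + 4 + 3 + 2 = 36.
36 ÷ 20 = 1 complete bar with 16 left over.

1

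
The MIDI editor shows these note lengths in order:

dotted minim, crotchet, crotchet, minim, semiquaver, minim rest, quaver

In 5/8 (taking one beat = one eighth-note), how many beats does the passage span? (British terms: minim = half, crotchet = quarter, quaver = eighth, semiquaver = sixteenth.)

19.5

One eighth-note beat = 2 sixteenth notes.
In sixteenth notes: dotted minim = 12; crotchet = 4; crotchet = 4; minim = 8; semiquaver = 1; minim rest = 8; quaver = 2.
Altogether 12 + 4 + 4 + 8 + 1 + 8 + 2 = 39.
39 ÷ 2 = 19.5 beats.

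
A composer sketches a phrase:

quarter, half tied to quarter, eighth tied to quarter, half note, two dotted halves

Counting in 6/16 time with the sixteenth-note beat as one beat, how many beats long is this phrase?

One sixteenth-note beat = 2 thirty-second notes.
Working in thirty-second notes: quarter = 8; half tied to quarter (half + quarter) = 24; eighth tied to quarter (eighth + quarter) = 12; half note = 16; dotted half = 24; dotted half = 24.
Adding: 8 + 24 + 12 + 16 + 24 + 24 = 108.
108 ÷ 2 = 54 beats.

54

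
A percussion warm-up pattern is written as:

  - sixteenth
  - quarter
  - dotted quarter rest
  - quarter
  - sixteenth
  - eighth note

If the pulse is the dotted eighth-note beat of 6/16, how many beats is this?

6

One dotted eighth-note beat = 3 sixteenth notes.
Express everything in sixteenth notes: sixteenth = 1; quarter = 4; dotted quarter rest = 6; quarter = 4; sixteenth = 1; eighth note = 2.
Sum: 1 + 4 + 6 + 4 + 1 + 2 = 18.
18 ÷ 3 = 6 beats.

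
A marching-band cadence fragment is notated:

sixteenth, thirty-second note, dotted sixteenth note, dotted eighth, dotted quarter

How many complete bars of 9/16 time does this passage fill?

1

One bar of 9/16 = 18 thirty-second notes.
Convert each value to thirty-second notes: sixteenth = 2; thirty-second note = 1; dotted sixteenth note = 3; dotted eighth = 6; dotted quarter = 12.
Altogether 2 + 1 + 3 + 6 + 12 = 24.
24 ÷ 18 = 1 complete bar with 6 left over.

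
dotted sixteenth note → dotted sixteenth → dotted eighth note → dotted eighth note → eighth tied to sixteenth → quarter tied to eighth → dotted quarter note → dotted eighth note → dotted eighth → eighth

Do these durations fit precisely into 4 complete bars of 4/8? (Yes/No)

Yes

One bar of 4/8 = 16 thirty-second notes, so 4 bars = 64.
Express everything in thirty-second notes: dotted sixteenth note = 3; dotted sixteenth = 3; dotted eighth note = 6; dotted eighth note = 6; eighth tied to sixteenth (eighth + sixteenth) = 6; quarter tied to eighth (quarter + eighth) = 12; dotted quarter note = 12; dotted eighth note = 6; dotted eighth = 6; eighth = 4.
Total: 3 + 3 + 6 + 6 + 6 + 12 + 12 + 6 + 6 + 4 = 64.
64 equals 64, so the answer is Yes.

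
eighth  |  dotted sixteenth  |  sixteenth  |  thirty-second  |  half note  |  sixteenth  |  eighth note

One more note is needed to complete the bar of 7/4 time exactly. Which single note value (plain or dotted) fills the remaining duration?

dotted half note

The bar of 7/4 = 56 thirty-second notes.
In thirty-second notes: eighth = 4; dotted sixteenth = 3; sixteenth = 2; thirty-second = 1; half note = 16; sixteenth = 2; eighth note = 4.
Adding: 4 + 3 + 2 + 1 + 16 + 2 + 4 = 32.
Remaining: 56 − 32 = 24 thirty-second notes, which is a dotted half note.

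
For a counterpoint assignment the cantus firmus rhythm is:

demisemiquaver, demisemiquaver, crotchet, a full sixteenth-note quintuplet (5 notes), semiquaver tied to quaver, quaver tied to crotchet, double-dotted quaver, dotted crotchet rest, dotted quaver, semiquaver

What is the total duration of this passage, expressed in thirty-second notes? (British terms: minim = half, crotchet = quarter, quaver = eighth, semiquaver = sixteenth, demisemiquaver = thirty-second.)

63

Working in thirty-second notes: demisemiquaver = 1; demisemiquaver = 1; crotchet = 8; a full sixteenth-note quintuplet (5 notes) (five quintuplet sixteenths span one quarter) = 8; semiquaver tied to quaver (semiquaver + quaver) = 6; quaver tied to crotchet (quaver + crotchet) = 12; double-dotted quaver = 7; dotted crotchet rest = 12; dotted quaver = 6; semiquaver = 2.
Adding: 1 + 1 + 8 + 8 + 6 + 12 + 7 + 12 + 6 + 2 = 63 thirty-second notes.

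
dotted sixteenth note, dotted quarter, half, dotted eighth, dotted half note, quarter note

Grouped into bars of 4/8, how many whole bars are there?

One bar of 4/8 = 16 thirty-second notes.
In thirty-second notes: dotted sixteenth note = 3; dotted quarter = 12; half = 16; dotted eighth = 6; dotted half note = 24; quarter note = 8.
Adding: 3 + 12 + 16 + 6 + 24 + 8 = 69.
69 ÷ 16 = 4 complete bars with 5 left over.

4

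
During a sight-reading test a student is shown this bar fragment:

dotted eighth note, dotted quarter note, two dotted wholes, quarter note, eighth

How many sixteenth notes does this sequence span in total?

63

Convert each value to sixteenth notes: dotted eighth note = 3; dotted quarter note = 6; dotted whole = 24; dotted whole = 24; quarter note = 4; eighth = 2.
Sum: 3 + 6 + 24 + 24 + 4 + 2 = 63 sixteenth notes.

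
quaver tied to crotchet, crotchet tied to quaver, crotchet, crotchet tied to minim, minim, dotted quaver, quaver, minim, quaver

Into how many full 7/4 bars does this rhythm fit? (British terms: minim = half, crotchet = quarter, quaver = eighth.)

One bar of 7/4 = 28 sixteenth notes.
In sixteenth notes: quaver tied to crotchet (quaver + crotchet) = 6; crotchet tied to quaver (crotchet + quaver) = 6; crotchet = 4; crotchet tied to minim (crotchet + minim) = 12; minim = 8; dotted quaver = 3; quaver = 2; minim = 8; quaver = 2.
Total: 6 + 6 + 4 + 12 + 8 + 3 + 2 + 8 + 2 = 51.
51 ÷ 28 = 1 complete bar with 23 left over.

1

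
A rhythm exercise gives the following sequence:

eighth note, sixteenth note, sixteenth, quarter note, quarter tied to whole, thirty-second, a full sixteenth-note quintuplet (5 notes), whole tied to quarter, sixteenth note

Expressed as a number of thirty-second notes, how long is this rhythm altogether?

107

Working in thirty-second notes: eighth note = 4; sixteenth note = 2; sixteenth = 2; quarter note = 8; quarter tied to whole (quarter + whole) = 40; thirty-second = 1; a full sixteenth-note quintuplet (5 notes) (five quintuplet sixteenths span one quarter) = 8; whole tied to quarter (whole + quarter) = 40; sixteenth note = 2.
Altogether 4 + 2 + 2 + 8 + 40 + 1 + 8 + 40 + 2 = 107 thirty-second notes.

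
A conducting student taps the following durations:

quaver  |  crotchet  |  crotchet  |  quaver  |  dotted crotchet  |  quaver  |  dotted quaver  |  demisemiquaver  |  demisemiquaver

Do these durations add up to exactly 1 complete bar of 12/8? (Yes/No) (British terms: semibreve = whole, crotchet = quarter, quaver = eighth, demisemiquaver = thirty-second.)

Yes

One bar of 12/8 = 48 thirty-second notes.
In thirty-second notes: quaver = 4; crotchet = 8; crotchet = 8; quaver = 4; dotted crotchet = 12; quaver = 4; dotted quaver = 6; demisemiquaver = 1; demisemiquaver = 1.
Total: 4 + 8 + 8 + 4 + 12 + 4 + 6 + 1 + 1 = 48.
48 equals 48, so the answer is Yes.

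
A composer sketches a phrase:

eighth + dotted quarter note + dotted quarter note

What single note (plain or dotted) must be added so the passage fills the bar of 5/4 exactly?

The bar of 5/4 = 10 eighth notes.
Convert each value to eighth notes: eighth = 1; dotted quarter note = 3; dotted quarter note = 3.
Sum: 1 + 3 + 3 = 7.
Remaining: 10 − 7 = 3 eighth notes, which is a dotted quarter note.

dotted quarter note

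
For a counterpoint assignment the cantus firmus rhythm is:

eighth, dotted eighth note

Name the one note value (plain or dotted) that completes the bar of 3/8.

sixteenth note

The bar of 3/8 = 6 sixteenth notes.
Working in sixteenth notes: eighth = 2; dotted eighth note = 3.
Total: 2 + 3 = 5.
Remaining: 6 − 5 = 1 sixteenth note, which is a sixteenth note.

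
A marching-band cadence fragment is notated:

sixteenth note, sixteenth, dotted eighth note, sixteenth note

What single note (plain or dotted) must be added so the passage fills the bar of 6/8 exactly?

The bar of 6/8 = 12 sixteenth notes.
Express everything in sixteenth notes: sixteenth note = 1; sixteenth = 1; dotted eighth note = 3; sixteenth note = 1.
Altogether 1 + 1 + 3 + 1 = 6.
Remaining: 12 − 6 = 6 sixteenth notes, which is a dotted quarter note.

dotted quarter note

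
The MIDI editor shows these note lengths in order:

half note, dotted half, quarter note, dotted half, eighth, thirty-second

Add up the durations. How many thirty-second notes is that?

Each duration in thirty-second notes: half note = 16; dotted half = 24; quarter note = 8; dotted half = 24; eighth = 4; thirty-second = 1.
Total: 16 + 24 + 8 + 24 + 4 + 1 = 77 thirty-second notes.

77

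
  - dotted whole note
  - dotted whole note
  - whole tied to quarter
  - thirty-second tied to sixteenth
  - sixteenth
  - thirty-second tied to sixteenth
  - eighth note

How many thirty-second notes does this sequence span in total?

Express everything in thirty-second notes: dotted whole note = 48; dotted whole note = 48; whole tied to quarter (whole + quarter) = 40; thirty-second tied to sixteenth (thirty-second + sixteenth) = 3; sixteenth = 2; thirty-second tied to sixteenth (thirty-second + sixteenth) = 3; eighth note = 4.
Sum: 48 + 48 + 40 + 3 + 2 + 3 + 4 = 148 thirty-second notes.

148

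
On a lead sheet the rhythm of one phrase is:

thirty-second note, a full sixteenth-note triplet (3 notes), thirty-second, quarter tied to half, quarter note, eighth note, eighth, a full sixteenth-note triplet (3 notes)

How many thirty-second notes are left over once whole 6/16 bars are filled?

2

One bar of 6/16 = 12 thirty-second notes.
Each duration in thirty-second notes: thirty-second note = 1; a full sixteenth-note triplet (3 notes) (three triplet sixteenths span one eighth) = 4; thirty-second = 1; quarter tied to half (quarter + half) = 24; quarter note = 8; eighth note = 4; eighth = 4; a full sixteenth-note triplet (3 notes) (three triplet sixteenths span one eighth) = 4.
Total: 1 + 4 + 1 + 24 + 8 + 4 + 4 + 4 = 50.
50 ÷ 12 = 4 complete bars with 2 thirty-second notes remaining.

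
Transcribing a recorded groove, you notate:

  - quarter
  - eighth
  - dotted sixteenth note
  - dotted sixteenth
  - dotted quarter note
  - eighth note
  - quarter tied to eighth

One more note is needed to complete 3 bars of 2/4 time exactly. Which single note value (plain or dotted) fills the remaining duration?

sixteenth note

3 bars of 2/4 = 48 thirty-second notes.
Convert each value to thirty-second notes: quarter = 8; eighth = 4; dotted sixteenth note = 3; dotted sixteenth = 3; dotted quarter note = 12; eighth note = 4; quarter tied to eighth (quarter + eighth) = 12.
Total: 8 + 4 + 3 + 3 + 12 + 4 + 12 = 46.
Remaining: 48 − 46 = 2 thirty-second notes, which is a sixteenth note.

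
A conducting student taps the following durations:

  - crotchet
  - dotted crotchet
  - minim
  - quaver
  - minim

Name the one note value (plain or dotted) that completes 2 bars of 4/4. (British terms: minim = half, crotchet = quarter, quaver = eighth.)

quarter note

2 bars of 4/4 = 16 eighth notes.
Convert each value to eighth notes: crotchet = 2; dotted crotchet = 3; minim = 4; quaver = 1; minim = 4.
Altogether 2 + 3 + 4 + 1 + 4 = 14.
Remaining: 16 − 14 = 2 eighth notes, which is a quarter note.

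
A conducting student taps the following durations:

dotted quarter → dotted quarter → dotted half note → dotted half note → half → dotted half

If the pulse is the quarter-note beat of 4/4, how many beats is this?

14

One quarter-note beat = 2 eighth notes.
Each duration in eighth notes: dotted quarter = 3; dotted quarter = 3; dotted half note = 6; dotted half note = 6; half = 4; dotted half = 6.
Adding: 3 + 3 + 6 + 6 + 4 + 6 = 28.
28 ÷ 2 = 14 beats.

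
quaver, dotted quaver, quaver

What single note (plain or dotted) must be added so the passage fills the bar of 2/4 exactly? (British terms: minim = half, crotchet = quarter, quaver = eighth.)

sixteenth note

The bar of 2/4 = 8 sixteenth notes.
Each duration in sixteenth notes: quaver = 2; dotted quaver = 3; quaver = 2.
Total: 2 + 3 + 2 = 7.
Remaining: 8 − 7 = 1 sixteenth note, which is a sixteenth note.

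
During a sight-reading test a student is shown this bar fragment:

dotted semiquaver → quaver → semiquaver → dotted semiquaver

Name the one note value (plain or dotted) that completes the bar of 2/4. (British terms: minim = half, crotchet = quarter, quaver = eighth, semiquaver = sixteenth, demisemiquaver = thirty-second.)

eighth note

The bar of 2/4 = 16 thirty-second notes.
Each duration in thirty-second notes: dotted semiquaver = 3; quaver = 4; semiquaver = 2; dotted semiquaver = 3.
Adding: 3 + 4 + 2 + 3 = 12.
Remaining: 16 − 12 = 4 thirty-second notes, which is a eighth note.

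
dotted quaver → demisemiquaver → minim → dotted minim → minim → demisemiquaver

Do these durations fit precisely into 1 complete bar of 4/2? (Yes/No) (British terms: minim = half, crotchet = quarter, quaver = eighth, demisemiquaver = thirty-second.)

One bar of 4/2 = 64 thirty-second notes.
Working in thirty-second notes: dotted quaver = 6; demisemiquaver = 1; minim = 16; dotted minim = 24; minim = 16; demisemiquaver = 1.
Altogether 6 + 1 + 16 + 24 + 16 + 1 = 64.
64 equals 64, so the answer is Yes.

Yes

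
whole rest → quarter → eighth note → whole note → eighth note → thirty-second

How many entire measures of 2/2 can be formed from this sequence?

One bar of 2/2 = 32 thirty-second notes.
Each duration in thirty-second notes: whole rest = 32; quarter = 8; eighth note = 4; whole note = 32; eighth note = 4; thirty-second = 1.
Adding: 32 + 8 + 4 + 32 + 4 + 1 = 81.
81 ÷ 32 = 2 complete bars with 17 left over.

2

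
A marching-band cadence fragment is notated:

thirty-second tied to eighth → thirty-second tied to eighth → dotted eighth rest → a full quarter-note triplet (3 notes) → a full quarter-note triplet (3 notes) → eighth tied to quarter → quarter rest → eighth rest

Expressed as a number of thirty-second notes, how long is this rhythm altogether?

In thirty-second notes: thirty-second tied to eighth (thirty-second + eighth) = 5; thirty-second tied to eighth (thirty-second + eighth) = 5; dotted eighth rest = 6; a full quarter-note triplet (3 notes) (three triplet quarters span one half) = 16; a full quarter-note triplet (3 notes) (three triplet quarters span one half) = 16; eighth tied to quarter (eighth + quarter) = 12; quarter rest = 8; eighth rest = 4.
Altogether 5 + 5 + 6 + 16 + 16 + 12 + 8 + 4 = 72 thirty-second notes.

72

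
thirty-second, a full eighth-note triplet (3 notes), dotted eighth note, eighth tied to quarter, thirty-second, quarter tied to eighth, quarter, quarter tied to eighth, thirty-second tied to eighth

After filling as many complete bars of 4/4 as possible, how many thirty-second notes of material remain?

1

One bar of 4/4 = 32 thirty-second notes.
Each duration in thirty-second notes: thirty-second = 1; a full eighth-note triplet (3 notes) (three triplet eighths span one quarter) = 8; dotted eighth note = 6; eighth tied to quarter (eighth + quarter) = 12; thirty-second = 1; quarter tied to eighth (quarter + eighth) = 12; quarter = 8; quarter tied to eighth (quarter + eighth) = 12; thirty-second tied to eighth (thirty-second + eighth) = 5.
Adding: 1 + 8 + 6 + 12 + 1 + 12 + 8 + 12 + 5 = 65.
65 ÷ 32 = 2 complete bars with 1 thirty-second note remaining.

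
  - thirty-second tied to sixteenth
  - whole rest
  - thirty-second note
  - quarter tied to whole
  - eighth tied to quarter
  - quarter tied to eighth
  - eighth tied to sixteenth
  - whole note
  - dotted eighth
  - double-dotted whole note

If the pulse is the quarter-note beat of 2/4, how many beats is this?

25

One quarter-note beat = 8 thirty-second notes.
In thirty-second notes: thirty-second tied to sixteenth (thirty-second + sixteenth) = 3; whole rest = 32; thirty-second note = 1; quarter tied to whole (quarter + whole) = 40; eighth tied to quarter (eighth + quarter) = 12; quarter tied to eighth (quarter + eighth) = 12; eighth tied to sixteenth (eighth + sixteenth) = 6; whole note = 32; dotted eighth = 6; double-dotted whole note = 56.
Altogether 3 + 32 + 1 + 40 + 12 + 12 + 6 + 32 + 6 + 56 = 200.
200 ÷ 8 = 25 beats.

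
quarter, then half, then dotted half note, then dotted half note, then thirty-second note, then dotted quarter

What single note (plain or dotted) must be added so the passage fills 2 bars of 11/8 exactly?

dotted sixteenth note

2 bars of 11/8 = 88 thirty-second notes.
Each duration in thirty-second notes: quarter = 8; half = 16; dotted half note = 24; dotted half note = 24; thirty-second note = 1; dotted quarter = 12.
Adding: 8 + 16 + 24 + 24 + 1 + 12 = 85.
Remaining: 88 − 85 = 3 thirty-second notes, which is a dotted sixteenth note.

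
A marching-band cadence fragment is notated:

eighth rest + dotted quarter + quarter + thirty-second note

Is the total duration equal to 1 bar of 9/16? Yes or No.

One bar of 9/16 = 18 thirty-second notes.
Express everything in thirty-second notes: eighth rest = 4; dotted quarter = 12; quarter = 8; thirty-second note = 1.
Adding: 4 + 12 + 8 + 1 = 25.
25 exceeds 18, so the answer is No.

No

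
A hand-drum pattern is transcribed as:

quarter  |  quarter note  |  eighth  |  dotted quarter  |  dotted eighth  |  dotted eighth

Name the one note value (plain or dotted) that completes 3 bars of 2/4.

eighth note

3 bars of 2/4 = 24 sixteenth notes.
Each duration in sixteenth notes: quarter = 4; quarter note = 4; eighth = 2; dotted quarter = 6; dotted eighth = 3; dotted eighth = 3.
Sum: 4 + 4 + 2 + 6 + 3 + 3 = 22.
Remaining: 24 − 22 = 2 sixteenth notes, which is a eighth note.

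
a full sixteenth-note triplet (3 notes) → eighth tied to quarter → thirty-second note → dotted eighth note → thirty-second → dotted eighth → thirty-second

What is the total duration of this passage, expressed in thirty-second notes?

31

Convert each value to thirty-second notes: a full sixteenth-note triplet (3 notes) (three triplet sixteenths span one eighth) = 4; eighth tied to quarter (eighth + quarter) = 12; thirty-second note = 1; dotted eighth note = 6; thirty-second = 1; dotted eighth = 6; thirty-second = 1.
Sum: 4 + 12 + 1 + 6 + 1 + 6 + 1 = 31 thirty-second notes.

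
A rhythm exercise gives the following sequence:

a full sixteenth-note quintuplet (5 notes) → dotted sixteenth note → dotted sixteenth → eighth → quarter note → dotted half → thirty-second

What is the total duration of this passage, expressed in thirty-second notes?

Working in thirty-second notes: a full sixteenth-note quintuplet (5 notes) (five quintuplet sixteenths span one quarter) = 8; dotted sixteenth note = 3; dotted sixteenth = 3; eighth = 4; quarter note = 8; dotted half = 24; thirty-second = 1.
Total: 8 + 3 + 3 + 4 + 8 + 24 + 1 = 51 thirty-second notes.

51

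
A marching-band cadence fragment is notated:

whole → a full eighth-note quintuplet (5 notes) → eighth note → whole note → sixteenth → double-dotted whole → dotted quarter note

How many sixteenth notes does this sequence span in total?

In sixteenth notes: whole = 16; a full eighth-note quintuplet (5 notes) (five quintuplet eighths span one half) = 8; eighth note = 2; whole note = 16; sixteenth = 1; double-dotted whole = 28; dotted quarter note = 6.
Total: 16 + 8 + 2 + 16 + 1 + 28 + 6 = 77 sixteenth notes.

77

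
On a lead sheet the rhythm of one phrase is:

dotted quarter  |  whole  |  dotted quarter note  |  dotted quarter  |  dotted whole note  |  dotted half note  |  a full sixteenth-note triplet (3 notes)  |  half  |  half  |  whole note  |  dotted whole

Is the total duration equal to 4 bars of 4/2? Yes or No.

One bar of 4/2 = 16 eighth notes, so 4 bars = 64.
Each duration in eighth notes: dotted quarter = 3; whole = 8; dotted quarter note = 3; dotted quarter = 3; dotted whole note = 12; dotted half note = 6; a full sixteenth-note triplet (3 notes) (three triplet sixteenths span one eighth) = 1; half = 4; half = 4; whole note = 8; dotted whole = 12.
Total: 3 + 8 + 3 + 3 + 12 + 6 + 1 + 4 + 4 + 8 + 12 = 64.
64 equals 64, so the answer is Yes.

Yes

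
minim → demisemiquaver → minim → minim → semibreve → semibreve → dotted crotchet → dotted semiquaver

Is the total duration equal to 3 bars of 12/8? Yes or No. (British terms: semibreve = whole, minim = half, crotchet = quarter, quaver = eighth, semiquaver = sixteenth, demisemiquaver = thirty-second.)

No

One bar of 12/8 = 48 thirty-second notes, so 3 bars = 144.
Convert each value to thirty-second notes: minim = 16; demisemiquaver = 1; minim = 16; minim = 16; semibreve = 32; semibreve = 32; dotted crotchet = 12; dotted semiquaver = 3.
Altogether 16 + 1 + 16 + 16 + 32 + 32 + 12 + 3 = 128.
128 falls short of 144, so the answer is No.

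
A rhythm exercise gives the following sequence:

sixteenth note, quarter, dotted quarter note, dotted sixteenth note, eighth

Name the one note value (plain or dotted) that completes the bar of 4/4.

The bar of 4/4 = 32 thirty-second notes.
Convert each value to thirty-second notes: sixteenth note = 2; quarter = 8; dotted quarter note = 12; dotted sixteenth note = 3; eighth = 4.
Total: 2 + 8 + 12 + 3 + 4 = 29.
Remaining: 32 − 29 = 3 thirty-second notes, which is a dotted sixteenth note.

dotted sixteenth note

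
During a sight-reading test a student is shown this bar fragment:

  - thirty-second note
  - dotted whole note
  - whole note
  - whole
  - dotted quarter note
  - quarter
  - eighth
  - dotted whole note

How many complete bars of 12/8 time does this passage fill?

3

One bar of 12/8 = 48 thirty-second notes.
Working in thirty-second notes: thirty-second note = 1; dotted whole note = 48; whole note = 32; whole = 32; dotted quarter note = 12; quarter = 8; eighth = 4; dotted whole note = 48.
Sum: 1 + 48 + 32 + 32 + 12 + 8 + 4 + 48 = 185.
185 ÷ 48 = 3 complete bars with 41 left over.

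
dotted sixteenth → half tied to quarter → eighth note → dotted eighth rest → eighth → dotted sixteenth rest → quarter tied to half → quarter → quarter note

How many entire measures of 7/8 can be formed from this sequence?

3

One bar of 7/8 = 28 thirty-second notes.
In thirty-second notes: dotted sixteenth = 3; half tied to quarter (half + quarter) = 24; eighth note = 4; dotted eighth rest = 6; eighth = 4; dotted sixteenth rest = 3; quarter tied to half (quarter + half) = 24; quarter = 8; quarter note = 8.
Adding: 3 + 24 + 4 + 6 + 4 + 3 + 24 + 8 + 8 = 84.
84 ÷ 28 = 3 complete bars with 0 left over.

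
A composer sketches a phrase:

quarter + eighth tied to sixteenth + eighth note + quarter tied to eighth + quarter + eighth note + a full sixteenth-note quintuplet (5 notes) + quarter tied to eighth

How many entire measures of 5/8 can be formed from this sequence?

3

One bar of 5/8 = 10 sixteenth notes.
Express everything in sixteenth notes: quarter = 4; eighth tied to sixteenth (eighth + sixteenth) = 3; eighth note = 2; quarter tied to eighth (quarter + eighth) = 6; quarter = 4; eighth note = 2; a full sixteenth-note quintuplet (5 notes) (five quintuplet sixteenths span one quarter) = 4; quarter tied to eighth (quarter + eighth) = 6.
Total: 4 + 3 + 2 + 6 + 4 + 2 + 4 + 6 = 31.
31 ÷ 10 = 3 complete bars with 1 left over.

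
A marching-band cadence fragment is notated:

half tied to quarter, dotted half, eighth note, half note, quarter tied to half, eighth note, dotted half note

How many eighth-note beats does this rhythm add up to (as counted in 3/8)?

One eighth-note beat = 2 sixteenth notes.
Convert each value to sixteenth notes: half tied to quarter (half + quarter) = 12; dotted half = 12; eighth note = 2; half note = 8; quarter tied to half (quarter + half) = 12; eighth note = 2; dotted half note = 12.
Adding: 12 + 12 + 2 + 8 + 12 + 2 + 12 = 60.
60 ÷ 2 = 30 beats.

30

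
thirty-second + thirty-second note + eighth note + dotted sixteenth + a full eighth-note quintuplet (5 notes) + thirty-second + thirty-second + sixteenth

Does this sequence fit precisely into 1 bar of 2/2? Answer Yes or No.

One bar of 2/2 = 32 thirty-second notes.
Convert each value to thirty-second notes: thirty-second = 1; thirty-second note = 1; eighth note = 4; dotted sixteenth = 3; a full eighth-note quintuplet (5 notes) (five quintuplet eighths span one half) = 16; thirty-second = 1; thirty-second = 1; sixteenth = 2.
Sum: 1 + 1 + 4 + 3 + 16 + 1 + 1 + 2 = 29.
29 falls short of 32, so the answer is No.

No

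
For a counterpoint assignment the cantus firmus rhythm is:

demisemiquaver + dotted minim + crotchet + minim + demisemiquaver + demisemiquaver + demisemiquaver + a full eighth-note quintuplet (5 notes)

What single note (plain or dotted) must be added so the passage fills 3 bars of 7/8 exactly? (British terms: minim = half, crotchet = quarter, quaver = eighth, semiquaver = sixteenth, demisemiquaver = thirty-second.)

half note

3 bars of 7/8 = 84 thirty-second notes.
In thirty-second notes: demisemiquaver = 1; dotted minim = 24; crotchet = 8; minim = 16; demisemiquaver = 1; demisemiquaver = 1; demisemiquaver = 1; a full eighth-note quintuplet (5 notes) (five quintuplet eighths span one half) = 16.
Adding: 1 + 24 + 8 + 16 + 1 + 1 + 1 + 16 = 68.
Remaining: 84 − 68 = 16 thirty-second notes, which is a half note.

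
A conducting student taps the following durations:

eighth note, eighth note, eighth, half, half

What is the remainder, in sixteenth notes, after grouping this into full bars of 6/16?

One bar of 6/16 = 3 eighth notes.
Working in eighth notes: eighth note = 1; eighth note = 1; eighth = 1; half = 4; half = 4.
Sum: 1 + 1 + 1 + 4 + 4 = 11.
11 ÷ 3 = 3 complete bars with 2 eighth notes remaining = 4 sixteenth notes.

4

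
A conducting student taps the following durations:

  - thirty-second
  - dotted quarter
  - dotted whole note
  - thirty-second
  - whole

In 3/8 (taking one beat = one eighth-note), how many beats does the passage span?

One eighth-note beat = 4 thirty-second notes.
In thirty-second notes: thirty-second = 1; dotted quarter = 12; dotted whole note = 48; thirty-second = 1; whole = 32.
Altogether 1 + 12 + 48 + 1 + 32 = 94.
94 ÷ 4 = 23.5 beats.

23.5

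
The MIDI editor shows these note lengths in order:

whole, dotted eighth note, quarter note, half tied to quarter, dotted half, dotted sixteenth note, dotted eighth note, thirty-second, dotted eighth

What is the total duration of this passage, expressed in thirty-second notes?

Each duration in thirty-second notes: whole = 32; dotted eighth note = 6; quarter note = 8; half tied to quarter (half + quarter) = 24; dotted half = 24; dotted sixteenth note = 3; dotted eighth note = 6; thirty-second = 1; dotted eighth = 6.
Sum: 32 + 6 + 8 + 24 + 24 + 3 + 6 + 1 + 6 = 110 thirty-second notes.

110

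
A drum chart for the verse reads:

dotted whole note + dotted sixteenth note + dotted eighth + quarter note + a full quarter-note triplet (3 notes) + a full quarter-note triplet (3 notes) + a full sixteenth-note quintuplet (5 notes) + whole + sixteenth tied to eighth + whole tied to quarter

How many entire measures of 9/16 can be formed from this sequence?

10

One bar of 9/16 = 18 thirty-second notes.
Convert each value to thirty-second notes: dotted whole note = 48; dotted sixteenth note = 3; dotted eighth = 6; quarter note = 8; a full quarter-note triplet (3 notes) (three triplet quarters span one half) = 16; a full quarter-note triplet (3 notes) (three triplet quarters span one half) = 16; a full sixteenth-note quintuplet (5 notes) (five quintuplet sixteenths span one quarter) = 8; whole = 32; sixteenth tied to eighth (sixteenth + eighth) = 6; whole tied to quarter (whole + quarter) = 40.
Total: 48 + 3 + 6 + 8 + 16 + 16 + 8 + 32 + 6 + 40 = 183.
183 ÷ 18 = 10 complete bars with 3 left over.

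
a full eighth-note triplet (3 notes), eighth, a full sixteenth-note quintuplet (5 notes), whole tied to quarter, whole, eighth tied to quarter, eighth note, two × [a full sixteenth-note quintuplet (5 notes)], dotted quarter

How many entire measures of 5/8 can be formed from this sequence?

6

One bar of 5/8 = 5 eighth notes.
Express everything in eighth notes: a full eighth-note triplet (3 notes) (three triplet eighths span one quarter) = 2; eighth = 1; a full sixteenth-note quintuplet (5 notes) (five quintuplet sixteenths span one quarter) = 2; whole tied to quarter (whole + quarter) = 10; whole = 8; eighth tied to quarter (eighth + quarter) = 3; eighth note = 1; a full sixteenth-note quintuplet (5 notes) (five quintuplet sixteenths span one quarter) = 2; a full sixteenth-note quintuplet (5 notes) (five quintuplet sixteenths span one quarter) = 2; dotted quarter = 3.
Total: 2 + 1 + 2 + 10 + 8 + 3 + 1 + 2 + 2 + 3 = 34.
34 ÷ 5 = 6 complete bars with 4 left over.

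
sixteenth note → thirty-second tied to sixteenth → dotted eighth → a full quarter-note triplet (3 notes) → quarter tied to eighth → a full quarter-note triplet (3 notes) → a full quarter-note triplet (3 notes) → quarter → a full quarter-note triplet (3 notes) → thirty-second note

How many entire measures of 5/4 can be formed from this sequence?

2

One bar of 5/4 = 40 thirty-second notes.
Working in thirty-second notes: sixteenth note = 2; thirty-second tied to sixteenth (thirty-second + sixteenth) = 3; dotted eighth = 6; a full quarter-note triplet (3 notes) (three triplet quarters span one half) = 16; quarter tied to eighth (quarter + eighth) = 12; a full quarter-note triplet (3 notes) (three triplet quarters span one half) = 16; a full quarter-note triplet (3 notes) (three triplet quarters span one half) = 16; quarter = 8; a full quarter-note triplet (3 notes) (three triplet quarters span one half) = 16; thirty-second note = 1.
Altogether 2 + 3 + 6 + 16 + 12 + 16 + 16 + 8 + 16 + 1 = 96.
96 ÷ 40 = 2 complete bars with 16 left over.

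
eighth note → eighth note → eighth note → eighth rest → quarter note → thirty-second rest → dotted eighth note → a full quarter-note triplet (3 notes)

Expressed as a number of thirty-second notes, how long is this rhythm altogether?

Convert each value to thirty-second notes: eighth note = 4; eighth note = 4; eighth note = 4; eighth rest = 4; quarter note = 8; thirty-second rest = 1; dotted eighth note = 6; a full quarter-note triplet (3 notes) (three triplet quarters span one half) = 16.
Adding: 4 + 4 + 4 + 4 + 8 + 1 + 6 + 16 = 47 thirty-second notes.

47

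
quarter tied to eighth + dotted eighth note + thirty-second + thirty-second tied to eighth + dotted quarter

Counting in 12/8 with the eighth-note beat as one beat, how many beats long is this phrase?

One eighth-note beat = 4 thirty-second notes.
Working in thirty-second notes: quarter tied to eighth (quarter + eighth) = 12; dotted eighth note = 6; thirty-second = 1; thirty-second tied to eighth (thirty-second + eighth) = 5; dotted quarter = 12.
Altogether 12 + 6 + 1 + 5 + 12 = 36.
36 ÷ 4 = 9 beats.

9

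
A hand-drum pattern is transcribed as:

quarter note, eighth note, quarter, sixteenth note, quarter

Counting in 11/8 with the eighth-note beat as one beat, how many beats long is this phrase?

7.5

One eighth-note beat = 2 sixteenth notes.
Convert each value to sixteenth notes: quarter note = 4; eighth note = 2; quarter = 4; sixteenth note = 1; quarter = 4.
Adding: 4 + 2 + 4 + 1 + 4 = 15.
15 ÷ 2 = 7.5 beats.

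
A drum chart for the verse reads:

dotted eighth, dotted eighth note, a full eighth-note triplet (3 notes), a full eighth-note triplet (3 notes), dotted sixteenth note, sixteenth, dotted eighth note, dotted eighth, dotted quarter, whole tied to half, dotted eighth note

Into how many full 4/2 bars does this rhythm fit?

1

One bar of 4/2 = 64 thirty-second notes.
Convert each value to thirty-second notes: dotted eighth = 6; dotted eighth note = 6; a full eighth-note triplet (3 notes) (three triplet eighths span one quarter) = 8; a full eighth-note triplet (3 notes) (three triplet eighths span one quarter) = 8; dotted sixteenth note = 3; sixteenth = 2; dotted eighth note = 6; dotted eighth = 6; dotted quarter = 12; whole tied to half (whole + half) = 48; dotted eighth note = 6.
Sum: 6 + 6 + 8 + 8 + 3 + 2 + 6 + 6 + 12 + 48 + 6 = 111.
111 ÷ 64 = 1 complete bar with 47 left over.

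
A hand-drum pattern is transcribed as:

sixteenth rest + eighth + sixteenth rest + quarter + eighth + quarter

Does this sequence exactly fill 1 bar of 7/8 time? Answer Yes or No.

One bar of 7/8 = 14 sixteenth notes.
Working in sixteenth notes: sixteenth rest = 1; eighth = 2; sixteenth rest = 1; quarter = 4; eighth = 2; quarter = 4.
Altogether 1 + 2 + 1 + 4 + 2 + 4 = 14.
14 equals 14, so the answer is Yes.

Yes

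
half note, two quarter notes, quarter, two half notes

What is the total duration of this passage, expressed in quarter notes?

Express everything in quarter notes: half note = 2; quarter note = 1; quarter note = 1; quarter = 1; half note = 2; half note = 2.
Sum: 2 + 1 + 1 + 1 + 2 + 2 = 9 quarter notes.

9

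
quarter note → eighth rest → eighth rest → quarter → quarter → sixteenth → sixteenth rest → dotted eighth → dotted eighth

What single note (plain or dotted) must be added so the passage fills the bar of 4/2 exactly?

The bar of 4/2 = 32 sixteenth notes.
Working in sixteenth notes: quarter note = 4; eighth rest = 2; eighth rest = 2; quarter = 4; quarter = 4; sixteenth = 1; sixteenth rest = 1; dotted eighth = 3; dotted eighth = 3.
Total: 4 + 2 + 2 + 4 + 4 + 1 + 1 + 3 + 3 = 24.
Remaining: 32 − 24 = 8 sixteenth notes, which is a half note.

half note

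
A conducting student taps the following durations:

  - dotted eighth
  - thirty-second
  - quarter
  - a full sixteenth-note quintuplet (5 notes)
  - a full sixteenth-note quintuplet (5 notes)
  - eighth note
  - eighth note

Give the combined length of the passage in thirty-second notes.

39

Convert each value to thirty-second notes: dotted eighth = 6; thirty-second = 1; quarter = 8; a full sixteenth-note quintuplet (5 notes) (five quintuplet sixteenths span one quarter) = 8; a full sixteenth-note quintuplet (5 notes) (five quintuplet sixteenths span one quarter) = 8; eighth note = 4; eighth note = 4.
Sum: 6 + 1 + 8 + 8 + 8 + 4 + 4 = 39 thirty-second notes.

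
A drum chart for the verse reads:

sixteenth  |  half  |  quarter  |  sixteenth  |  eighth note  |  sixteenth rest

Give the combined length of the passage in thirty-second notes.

34

Working in thirty-second notes: sixteenth = 2; half = 16; quarter = 8; sixteenth = 2; eighth note = 4; sixteenth rest = 2.
Total: 2 + 16 + 8 + 2 + 4 + 2 = 34 thirty-second notes.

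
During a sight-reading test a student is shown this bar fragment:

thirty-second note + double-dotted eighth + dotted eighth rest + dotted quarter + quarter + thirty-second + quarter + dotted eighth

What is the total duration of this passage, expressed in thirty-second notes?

In thirty-second notes: thirty-second note = 1; double-dotted eighth = 7; dotted eighth rest = 6; dotted quarter = 12; quarter = 8; thirty-second = 1; quarter = 8; dotted eighth = 6.
Adding: 1 + 7 + 6 + 12 + 8 + 1 + 8 + 6 = 49 thirty-second notes.

49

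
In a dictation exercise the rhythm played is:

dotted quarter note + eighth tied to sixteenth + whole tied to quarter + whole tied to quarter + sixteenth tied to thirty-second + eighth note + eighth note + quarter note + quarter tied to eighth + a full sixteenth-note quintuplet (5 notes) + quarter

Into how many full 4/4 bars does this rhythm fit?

One bar of 4/4 = 32 thirty-second notes.
Express everything in thirty-second notes: dotted quarter note = 12; eighth tied to sixteenth (eighth + sixteenth) = 6; whole tied to quarter (whole + quarter) = 40; whole tied to quarter (whole + quarter) = 40; sixteenth tied to thirty-second (sixteenth + thirty-second) = 3; eighth note = 4; eighth note = 4; quarter note = 8; quarter tied to eighth (quarter + eighth) = 12; a full sixteenth-note quintuplet (5 notes) (five quintuplet sixteenths span one quarter) = 8; quarter = 8.
Total: 12 + 6 + 40 + 40 + 3 + 4 + 4 + 8 + 12 + 8 + 8 = 145.
145 ÷ 32 = 4 complete bars with 17 left over.

4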